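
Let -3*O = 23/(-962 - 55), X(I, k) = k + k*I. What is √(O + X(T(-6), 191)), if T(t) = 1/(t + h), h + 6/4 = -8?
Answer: √177604222818/31527 ≈ 13.367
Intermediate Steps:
h = -19/2 (h = -3/2 - 8 = -19/2 ≈ -9.5000)
T(t) = 1/(-19/2 + t) (T(t) = 1/(t - 19/2) = 1/(-19/2 + t))
X(I, k) = k + I*k
O = 23/3051 (O = -23/(3*(-962 - 55)) = -23/(3*(-1017)) = -(-1)*23/3051 = -⅓*(-23/1017) = 23/3051 ≈ 0.0075385)
√(O + X(T(-6), 191)) = √(23/3051 + 191*(1 + 2/(-19 + 2*(-6)))) = √(23/3051 + 191*(1 + 2/(-19 - 12))) = √(23/3051 + 191*(1 + 2/(-31))) = √(23/3051 + 191*(1 + 2*(-1/31))) = √(23/3051 + 191*(1 - 2/31)) = √(23/3051 + 191*(29/31)) = √(23/3051 + 5539/31) = √(16900202/94581) = √177604222818/31527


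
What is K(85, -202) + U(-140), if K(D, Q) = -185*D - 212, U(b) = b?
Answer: -16077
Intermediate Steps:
K(D, Q) = -212 - 185*D
K(85, -202) + U(-140) = (-212 - 185*85) - 140 = (-212 - 15725) - 140 = -15937 - 140 = -16077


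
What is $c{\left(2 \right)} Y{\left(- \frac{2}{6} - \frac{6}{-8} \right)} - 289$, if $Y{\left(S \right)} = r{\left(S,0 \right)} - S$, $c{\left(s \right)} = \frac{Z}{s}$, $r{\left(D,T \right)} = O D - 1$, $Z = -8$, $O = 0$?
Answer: $- \frac{850}{3} \approx -283.33$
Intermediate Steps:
$r{\left(D,T \right)} = -1$ ($r{\left(D,T \right)} = 0 D - 1 = 0 - 1 = -1$)
$c{\left(s \right)} = - \frac{8}{s}$
$Y{\left(S \right)} = -1 - S$
$c{\left(2 \right)} Y{\left(- \frac{2}{6} - \frac{6}{-8} \right)} - 289 = - \frac{8}{2} \left(-1 - \left(- \frac{2}{6} - \frac{6}{-8}\right)\right) - 289 = \left(-8\right) \frac{1}{2} \left(-1 - \left(\left(-2\right) \frac{1}{6} - - \frac{3}{4}\right)\right) - 289 = - 4 \left(-1 - \left(- \frac{1}{3} + \frac{3}{4}\right)\right) - 289 = - 4 \left(-1 - \frac{5}{12}\right) - 289 = \left(-4\right) \left(- \frac{17}{12}\right) - 289 = \frac{17}{3} - 289 = - \frac{850}{3}$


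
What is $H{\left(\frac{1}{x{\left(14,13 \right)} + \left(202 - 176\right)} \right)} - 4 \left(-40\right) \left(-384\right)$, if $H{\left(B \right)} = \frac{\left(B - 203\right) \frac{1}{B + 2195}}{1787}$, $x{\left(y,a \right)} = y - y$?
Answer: $- \frac{6266012288157}{101985877} \approx -61440.0$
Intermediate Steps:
$x{\left(y,a \right)} = 0$
$H{\left(B \right)} = \frac{-203 + B}{1787 \left(2195 + B\right)}$ ($H{\left(B \right)} = \frac{-203 + B}{2195 + B} \frac{1}{1787} = \frac{-203 + B}{1787 \left(2195 + B\right)}$)
$H{\left(\frac{1}{x{\left(14,13 \right)} + \left(202 - 176\right)} \right)} - 4 \left(-40\right) \left(-384\right) = \frac{-203 + \frac{1}{0 + \left(202 - 176\right)}}{1787 \left(2195 + \frac{1}{0 + \left(202 - 176\right)}\right)} - 4 \left(-40\right) \left(-384\right) = \frac{-203 + \frac{1}{0 + \left(202 - 176\right)}}{1787 \left(2195 + \frac{1}{0 + \left(202 - 176\right)}\right)} - \left(-160\right) \left(-384\right) = \frac{-203 + \frac{1}{0 + 26}}{1787 \left(2195 + \frac{1}{0 + 26}\right)} - 61440 = \frac{-203 + \frac{1}{26}}{1787 \left(2195 + \frac{1}{26}\right)} - 61440 = \frac{1}{1787} \frac{1}{\frac{57071}{26}} \left(- \frac{5277}{26}\right) - 61440 = \frac{1}{1787} \cdot \frac{26}{57071} \left(- \frac{5277}{26}\right) - 61440 = - \frac{5277}{101985877} - 61440 = - \frac{6266012288157}{101985877}$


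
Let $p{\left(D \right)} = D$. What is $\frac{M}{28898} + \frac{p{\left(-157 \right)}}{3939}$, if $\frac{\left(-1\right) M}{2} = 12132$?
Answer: $- \frac{50056441}{56914611} \approx -0.8795$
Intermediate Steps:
$M = -24264$ ($M = \left(-2\right) 12132 = -24264$)
$\frac{M}{28898} + \frac{p{\left(-157 \right)}}{3939} = - \frac{24264}{28898} - \frac{157}{3939} = \left(-24264\right) \frac{1}{28898} - \frac{157}{3939} = - \frac{12132}{14449} - \frac{157}{3939} = - \frac{50056441}{56914611}$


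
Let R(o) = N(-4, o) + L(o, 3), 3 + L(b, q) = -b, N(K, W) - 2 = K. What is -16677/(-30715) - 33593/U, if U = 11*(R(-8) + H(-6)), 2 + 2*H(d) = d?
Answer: 1031992442/337865 ≈ 3054.5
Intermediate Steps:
N(K, W) = 2 + K
H(d) = -1 + d/2
L(b, q) = -3 - b
R(o) = -5 - o (R(o) = (2 - 4) + (-3 - o) = -2 + (-3 - o) = -5 - o)
U = -11 (U = 11*((-5 - 1*(-8)) + (-1 + (½)*(-6))) = 11*((-5 + 8) + (-1 - 3)) = 11*(3 - 4) = 11*(-1) = -11)
-16677/(-30715) - 33593/U = -16677/(-30715) - 33593/(-11) = -16677*(-1/30715) - 33593*(-1/11) = 16677/30715 + 33593/11 = 1031992442/337865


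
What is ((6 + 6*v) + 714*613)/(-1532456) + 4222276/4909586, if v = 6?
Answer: 540176070949/940465565402 ≈ 0.57437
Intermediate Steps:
((6 + 6*v) + 714*613)/(-1532456) + 4222276/4909586 = ((6 + 6*6) + 714*613)/(-1532456) + 4222276/4909586 = ((6 + 36) + 437682)*(-1/1532456) + 4222276*(1/4909586) = (42 + 437682)*(-1/1532456) + 2111138/2454793 = 437724*(-1/1532456) + 2111138/2454793 = -109431/383114 + 2111138/2454793 = 540176070949/940465565402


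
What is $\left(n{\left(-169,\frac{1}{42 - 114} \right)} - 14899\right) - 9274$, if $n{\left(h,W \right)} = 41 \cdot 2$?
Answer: $-24091$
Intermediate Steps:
$n{\left(h,W \right)} = 82$
$\left(n{\left(-169,\frac{1}{42 - 114} \right)} - 14899\right) - 9274 = \left(82 - 14899\right) - 9274 = -14817 - 9274 = -24091$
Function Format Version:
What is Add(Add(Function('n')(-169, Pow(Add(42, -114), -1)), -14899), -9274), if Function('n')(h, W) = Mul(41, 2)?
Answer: -24091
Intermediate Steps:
Function('n')(h, W) = 82
Add(Add(Function('n')(-169, Pow(Add(42, -114), -1)), -14899), -9274) = Add(Add(82, -14899), -9274) = Add(-14817, -9274) = -24091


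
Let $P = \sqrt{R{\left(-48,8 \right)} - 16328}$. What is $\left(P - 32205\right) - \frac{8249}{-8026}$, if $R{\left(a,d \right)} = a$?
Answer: $- \frac{258469081}{8026} + 2 i \sqrt{4094} \approx -32204.0 + 127.97 i$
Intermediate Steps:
$P = 2 i \sqrt{4094}$ ($P = \sqrt{-48 - 16328} = \sqrt{-16376} = 2 i \sqrt{4094} \approx 127.97 i$)
$\left(P - 32205\right) - \frac{8249}{-8026} = \left(2 i \sqrt{4094} - 32205\right) - \frac{8249}{-8026} = \left(-32205 + 2 i \sqrt{4094}\right) - - \frac{8249}{8026} = \left(-32205 + 2 i \sqrt{4094}\right) + \frac{8249}{8026} = - \frac{258469081}{8026} + 2 i \sqrt{4094}$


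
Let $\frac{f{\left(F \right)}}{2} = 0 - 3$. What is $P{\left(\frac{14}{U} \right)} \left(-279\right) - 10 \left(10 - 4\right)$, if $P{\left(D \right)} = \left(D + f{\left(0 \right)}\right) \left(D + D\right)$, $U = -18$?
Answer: $- \frac{27014}{9} \approx -3001.6$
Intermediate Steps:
$f{\left(F \right)} = -6$ ($f{\left(F \right)} = 2 \left(0 - 3\right) = 2 \left(-3\right) = -6$)
$P{\left(D \right)} = 2 D \left(-6 + D\right)$ ($P{\left(D \right)} = \left(D - 6\right) \left(D + D\right) = \left(-6 + D\right) 2 D = 2 D \left(-6 + D\right)$)
$P{\left(\frac{14}{U} \right)} \left(-279\right) - 10 \left(10 - 4\right) = 2 \frac{14}{-18} \left(-6 + \frac{14}{-18}\right) \left(-279\right) - 10 \left(10 - 4\right) = 2 \cdot 14 \left(- \frac{1}{18}\right) \left(-6 + 14 \left(- \frac{1}{18}\right)\right) \left(-279\right) - 60 = 2 \left(- \frac{7}{9}\right) \left(-6 - \frac{7}{9}\right) \left(-279\right) - 60 = 2 \left(- \frac{7}{9}\right) \left(- \frac{61}{9}\right) \left(-279\right) - 60 = \frac{854}{81} \left(-279\right) - 60 = - \frac{26474}{9} - 60 = - \frac{27014}{9}$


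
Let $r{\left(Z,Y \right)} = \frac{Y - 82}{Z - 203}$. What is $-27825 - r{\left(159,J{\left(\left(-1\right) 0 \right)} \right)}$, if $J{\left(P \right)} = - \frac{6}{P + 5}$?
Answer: $- \frac{1530479}{55} \approx -27827.0$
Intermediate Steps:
$J{\left(P \right)} = - \frac{6}{5 + P}$
$r{\left(Z,Y \right)} = \frac{-82 + Y}{-203 + Z}$
$-27825 - r{\left(159,J{\left(\left(-1\right) 0 \right)} \right)} = -27825 - \frac{-82 - \frac{6}{5 - 0}}{-203 + 159} = -27825 - \frac{-82 - \frac{6}{5 + 0}}{-44} = -27825 - - \frac{-82 - \frac{6}{5}}{44} = -27825 - \left(- \frac{1}{44}\right) \left(- \frac{416}{5}\right) = -27825 - \frac{104}{55} = - \frac{1530479}{55}$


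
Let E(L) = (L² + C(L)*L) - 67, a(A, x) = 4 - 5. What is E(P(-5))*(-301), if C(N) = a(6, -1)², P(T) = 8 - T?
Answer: -34615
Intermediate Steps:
a(A, x) = -1
C(N) = 1 (C(N) = (-1)² = 1)
E(L) = -67 + L + L² (E(L) = (L² + 1*L) - 67 = (L² + L) - 67 = (L + L²) - 67 = -67 + L + L²)
E(P(-5))*(-301) = (-67 + (8 - 1*(-5)) + (8 - 1*(-5))²)*(-301) = (-67 + (8 + 5) + (8 + 5)²)*(-301) = (-67 + 13 + 13²)*(-301) = (-67 + 13 + 169)*(-301) = 115*(-301) = -34615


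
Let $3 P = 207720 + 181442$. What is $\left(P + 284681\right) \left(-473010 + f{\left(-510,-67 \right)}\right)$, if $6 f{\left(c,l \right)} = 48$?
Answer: $- \frac{588038451410}{3} \approx -1.9601 \cdot 10^{11}$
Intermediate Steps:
$f{\left(c,l \right)} = 8$ ($f{\left(c,l \right)} = \frac{1}{6} \cdot 48 = 8$)
$P = \frac{389162}{3}$ ($P = \frac{207720 + 181442}{3} = \frac{1}{3} \cdot 389162 = \frac{389162}{3} \approx 1.2972 \cdot 10^{5}$)
$\left(P + 284681\right) \left(-473010 + f{\left(-510,-67 \right)}\right) = \left(\frac{389162}{3} + 284681\right) \left(-473010 + 8\right) = \frac{1243205}{3} \left(-473002\right) = - \frac{588038451410}{3}$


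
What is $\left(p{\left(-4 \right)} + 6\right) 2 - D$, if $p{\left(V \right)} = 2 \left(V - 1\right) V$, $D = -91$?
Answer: $183$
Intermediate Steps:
$p{\left(V \right)} = 2 V \left(-1 + V\right)$ ($p{\left(V \right)} = 2 \left(-1 + V\right) V = 2 V \left(-1 + V\right)$)
$\left(p{\left(-4 \right)} + 6\right) 2 - D = \left(2 \left(-4\right) \left(-1 - 4\right) + 6\right) 2 - -91 = \left(2 \left(-4\right) \left(-5\right) + 6\right) 2 + 91 = \left(40 + 6\right) 2 + 91 = 46 \cdot 2 + 91 = 92 + 91 = 183$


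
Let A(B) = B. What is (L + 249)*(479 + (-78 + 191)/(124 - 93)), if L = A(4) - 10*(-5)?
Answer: 4533486/31 ≈ 1.4624e+5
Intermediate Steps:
L = 54 (L = 4 - 10*(-5) = 4 + 50 = 54)
(L + 249)*(479 + (-78 + 191)/(124 - 93)) = (54 + 249)*(479 + (-78 + 191)/(124 - 93)) = 303*(479 + 113/31) = 303*(14962/31) = 4533486/31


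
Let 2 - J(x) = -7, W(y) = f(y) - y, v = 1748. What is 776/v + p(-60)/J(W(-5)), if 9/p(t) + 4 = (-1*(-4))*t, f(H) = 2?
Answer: 46899/106628 ≈ 0.43984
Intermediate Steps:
p(t) = 9/(-4 + 4*t) (p(t) = 9/(-4 + (-1*(-4))*t) = 9/(-4 + 4*t))
W(y) = 2 - y
J(x) = 9 (J(x) = 2 - 1*(-7) = 2 + 7 = 9)
776/v + p(-60)/J(W(-5)) = 776/1748 + (9/(4*(-1 - 60)))/9 = 776*(1/1748) + ((9/4)/(-61))*(⅑) = 194/437 + ((9/4)*(-1/61))*(⅑) = 194/437 - 9/244*⅑ = 194/437 - 1/244 = 46899/106628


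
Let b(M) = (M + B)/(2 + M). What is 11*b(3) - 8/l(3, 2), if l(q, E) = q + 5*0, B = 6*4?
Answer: 851/15 ≈ 56.733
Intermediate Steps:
B = 24
l(q, E) = q (l(q, E) = q + 0 = q)
b(M) = (24 + M)/(2 + M) (b(M) = (M + 24)/(2 + M) = (24 + M)/(2 + M))
11*b(3) - 8/l(3, 2) = 11*((24 + 3)/(2 + 3)) - 8/3 = 11*(27/5) - 8*⅓ = 11*((⅕)*27) - 8/3 = 11*(27/5) - 8/3 = 297/5 - 8/3 = 851/15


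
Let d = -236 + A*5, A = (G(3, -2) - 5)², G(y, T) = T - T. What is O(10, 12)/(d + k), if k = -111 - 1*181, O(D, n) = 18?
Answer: -18/403 ≈ -0.044665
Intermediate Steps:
k = -292 (k = -111 - 181 = -292)
G(y, T) = 0
A = 25 (A = (0 - 5)² = (-5)² = 25)
d = -111 (d = -236 + 25*5 = -236 + 125 = -111)
O(10, 12)/(d + k) = 18/(-111 - 292) = 18/(-403) = 18*(-1/403) = -18/403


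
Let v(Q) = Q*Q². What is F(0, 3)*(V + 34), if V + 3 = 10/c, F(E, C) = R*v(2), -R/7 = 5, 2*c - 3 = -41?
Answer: -162120/19 ≈ -8532.6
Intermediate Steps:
c = -19 (c = 3/2 + (½)*(-41) = 3/2 - 41/2 = -19)
v(Q) = Q³
R = -35 (R = -7*5 = -35)
F(E, C) = -280 (F(E, C) = -35*2³ = -35*8 = -280)
V = -67/19 (V = -3 + 10/(-19) = -3 + 10*(-1/19) = -3 - 10/19 = -67/19 ≈ -3.5263)
F(0, 3)*(V + 34) = -280*(-67/19 + 34) = -280*579/19 = -162120/19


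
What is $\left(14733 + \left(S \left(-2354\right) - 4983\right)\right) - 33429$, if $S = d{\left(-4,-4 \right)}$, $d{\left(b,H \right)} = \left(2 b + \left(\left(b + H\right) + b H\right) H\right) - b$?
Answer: $61065$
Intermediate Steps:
$d{\left(b,H \right)} = b + H \left(H + b + H b\right)$ ($d{\left(b,H \right)} = \left(2 b + \left(\left(H + b\right) + H b\right) H\right) - b = \left(2 b + \left(H + b + H b\right) H\right) - b = \left(2 b + H \left(H + b + H b\right)\right) - b = b + H \left(H + b + H b\right)$)
$S = -36$ ($S = -4 + \left(-4\right)^{2} - -16 - 4 \left(-4\right)^{2} = -4 + 16 + 16 - 64 = -36$)
$\left(14733 + \left(S \left(-2354\right) - 4983\right)\right) - 33429 = \left(14733 - -79761\right) - 33429 = \left(14733 + \left(84744 - 4983\right)\right) - 33429 = \left(14733 + 79761\right) - 33429 = 94494 - 33429 = 61065$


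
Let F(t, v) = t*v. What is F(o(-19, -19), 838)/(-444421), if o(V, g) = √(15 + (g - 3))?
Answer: -838*I*√7/444421 ≈ -0.0049888*I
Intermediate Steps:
o(V, g) = √(12 + g) (o(V, g) = √(15 + (-3 + g)) = √(12 + g))
F(o(-19, -19), 838)/(-444421) = (√(12 - 19)*838)/(-444421) = (√(-7)*838)*(-1/444421) = ((I*√7)*838)*(-1/444421) = (838*I*√7)*(-1/444421) = -838*I*√7/444421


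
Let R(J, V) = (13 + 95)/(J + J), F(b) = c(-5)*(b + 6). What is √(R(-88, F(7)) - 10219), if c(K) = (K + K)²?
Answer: I*√4946293/22 ≈ 101.09*I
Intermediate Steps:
c(K) = 4*K² (c(K) = (2*K)² = 4*K²)
F(b) = 600 + 100*b (F(b) = (4*(-5)²)*(b + 6) = (4*25)*(6 + b) = 100*(6 + b) = 600 + 100*b)
R(J, V) = 54/J (R(J, V) = 108/((2*J)) = 108*(1/(2*J)) = 54/J)
√(R(-88, F(7)) - 10219) = √(54/(-88) - 10219) = √(54*(-1/88) - 10219) = √(-27/44 - 10219) = √(-449663/44) = I*√4946293/22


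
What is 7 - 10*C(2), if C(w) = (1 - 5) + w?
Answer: 27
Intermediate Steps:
C(w) = -4 + w
7 - 10*C(2) = 7 - 10*(-4 + 2) = 7 - 10*(-2) = 7 + 20 = 27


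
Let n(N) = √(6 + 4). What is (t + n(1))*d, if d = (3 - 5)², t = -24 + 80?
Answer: 224 + 4*√10 ≈ 236.65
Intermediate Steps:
t = 56
n(N) = √10
d = 4 (d = (-2)² = 4)
(t + n(1))*d = (56 + √10)*4 = 224 + 4*√10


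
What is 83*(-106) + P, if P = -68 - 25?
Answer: -8891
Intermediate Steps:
P = -93
83*(-106) + P = 83*(-106) - 93 = -8798 - 93 = -8891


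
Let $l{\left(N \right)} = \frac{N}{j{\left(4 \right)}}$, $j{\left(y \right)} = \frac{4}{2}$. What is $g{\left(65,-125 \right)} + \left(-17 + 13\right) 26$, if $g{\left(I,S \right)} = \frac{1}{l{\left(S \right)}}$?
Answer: $- \frac{13002}{125} \approx -104.02$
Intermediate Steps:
$j{\left(y \right)} = 2$ ($j{\left(y \right)} = 4 \cdot \frac{1}{2} = 2$)
$l{\left(N \right)} = \frac{N}{2}$
$g{\left(I,S \right)} = \frac{2}{S}$ ($g{\left(I,S \right)} = \frac{1}{\frac{1}{2} S} = \frac{2}{S}$)
$g{\left(65,-125 \right)} + \left(-17 + 13\right) 26 = \frac{2}{-125} + \left(-17 + 13\right) 26 = 2 \left(- \frac{1}{125}\right) - 104 = - \frac{2}{125} - 104 = - \frac{13002}{125}$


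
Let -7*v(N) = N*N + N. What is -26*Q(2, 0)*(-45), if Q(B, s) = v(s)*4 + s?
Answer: 0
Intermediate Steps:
v(N) = -N/7 - N²/7 (v(N) = -(N*N + N)/7 = -(N² + N)/7 = -(N + N²)/7 = -N/7 - N²/7)
Q(B, s) = s - 4*s*(1 + s)/7 (Q(B, s) = -s*(1 + s)/7*4 + s = -4*s*(1 + s)/7 + s = s - 4*s*(1 + s)/7)
-26*Q(2, 0)*(-45) = -26*0*(3 - 4*0)/7*(-45) = -26*0*(3 + 0)/7*(-45) = -26*0*3/7*(-45) = -26*0*(-45) = 0*(-45) = 0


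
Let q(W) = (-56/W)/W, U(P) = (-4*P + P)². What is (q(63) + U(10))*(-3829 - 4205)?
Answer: -1366561976/189 ≈ -7.2305e+6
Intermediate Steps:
U(P) = 9*P² (U(P) = (-3*P)² = 9*P²)
q(W) = -56/W²
(q(63) + U(10))*(-3829 - 4205) = (-56/63² + 9*10²)*(-3829 - 4205) = (-56*1/3969 + 9*100)*(-8034) = (-8/567 + 900)*(-8034) = (510292/567)*(-8034) = -1366561976/189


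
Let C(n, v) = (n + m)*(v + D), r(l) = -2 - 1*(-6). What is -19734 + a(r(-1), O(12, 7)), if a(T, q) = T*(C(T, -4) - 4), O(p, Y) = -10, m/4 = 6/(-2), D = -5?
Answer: -19462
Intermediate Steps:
m = -12 (m = 4*(6/(-2)) = 4*(6*(-1/2)) = 4*(-3) = -12)
r(l) = 4 (r(l) = -2 + 6 = 4)
C(n, v) = (-12 + n)*(-5 + v) (C(n, v) = (n - 12)*(v - 5) = (-12 + n)*(-5 + v))
a(T, q) = T*(104 - 9*T) (a(T, q) = T*((60 - 12*(-4) - 5*T + T*(-4)) - 4) = T*((60 + 48 - 5*T - 4*T) - 4) = T*((108 - 9*T) - 4) = T*(104 - 9*T))
-19734 + a(r(-1), O(12, 7)) = -19734 + 4*(104 - 9*4) = -19734 + 4*(104 - 36) = -19734 + 4*68 = -19734 + 272 = -19462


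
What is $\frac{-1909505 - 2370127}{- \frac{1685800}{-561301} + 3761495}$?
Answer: $- \frac{800720573744}{703777530265} \approx -1.1377$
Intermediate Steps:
$\frac{-1909505 - 2370127}{- \frac{1685800}{-561301} + 3761495} = - \frac{4279632}{\left(-1685800\right) \left(- \frac{1}{561301}\right) + 3761495} = - \frac{4279632}{\frac{1685800}{561301} + 3761495} = - \frac{4279632}{\frac{2111332590795}{561301}} = \left(-4279632\right) \frac{561301}{2111332590795} = - \frac{800720573744}{703777530265}$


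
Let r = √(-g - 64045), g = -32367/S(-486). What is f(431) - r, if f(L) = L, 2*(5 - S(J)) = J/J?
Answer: 431 - I*√511671/3 ≈ 431.0 - 238.44*I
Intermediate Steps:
S(J) = 9/2 (S(J) = 5 - J/(2*J) = 5 - ½*1 = 5 - ½ = 9/2)
g = -21578/3 (g = -32367/9/2 = -32367*2/9 = -21578/3 ≈ -7192.7)
r = I*√511671/3 (r = √(-1*(-21578/3) - 64045) = √(21578/3 - 64045) = √(-170557/3) = I*√511671/3 ≈ 238.44*I)
f(431) - r = 431 - I*√511671/3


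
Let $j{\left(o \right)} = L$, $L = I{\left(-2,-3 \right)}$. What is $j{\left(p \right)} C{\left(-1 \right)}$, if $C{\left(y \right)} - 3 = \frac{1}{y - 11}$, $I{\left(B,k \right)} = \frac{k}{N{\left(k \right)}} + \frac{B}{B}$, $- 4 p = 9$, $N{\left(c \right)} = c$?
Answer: $\frac{35}{6} \approx 5.8333$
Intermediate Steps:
$p = - \frac{9}{4}$ ($p = \left(- \frac{1}{4}\right) 9 = - \frac{9}{4} \approx -2.25$)
$I{\left(B,k \right)} = 2$ ($I{\left(B,k \right)} = \frac{k}{k} + \frac{B}{B} = 1 + 1 = 2$)
$L = 2$
$C{\left(y \right)} = 3 + \frac{1}{-11 + y}$ ($C{\left(y \right)} = 3 + \frac{1}{y - 11} = 3 + \frac{1}{-11 + y}$)
$j{\left(o \right)} = 2$
$j{\left(p \right)} C{\left(-1 \right)} = 2 \frac{-32 + 3 \left(-1\right)}{-11 - 1} = 2 \frac{-32 - 3}{-12} = 2 \left(\left(- \frac{1}{12}\right) \left(-35\right)\right) = 2 \cdot \frac{35}{12} = \frac{35}{6}$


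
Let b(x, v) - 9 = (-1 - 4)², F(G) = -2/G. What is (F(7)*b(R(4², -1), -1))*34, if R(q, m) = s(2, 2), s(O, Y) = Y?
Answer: -2312/7 ≈ -330.29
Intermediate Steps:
R(q, m) = 2
b(x, v) = 34 (b(x, v) = 9 + (-1 - 4)² = 9 + (-5)² = 9 + 25 = 34)
(F(7)*b(R(4², -1), -1))*34 = (-2/7*34)*34 = (-2*⅐*34)*34 = -2/7*34*34 = -68/7*34 = -2312/7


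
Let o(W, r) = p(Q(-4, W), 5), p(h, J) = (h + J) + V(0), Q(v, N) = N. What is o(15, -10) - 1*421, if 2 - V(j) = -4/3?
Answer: -1193/3 ≈ -397.67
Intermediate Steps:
V(j) = 10/3 (V(j) = 2 - (-4)/3 = 2 - 1*(-4/3) = 2 + 4/3 = 10/3)
p(h, J) = 10/3 + J + h (p(h, J) = (h + J) + 10/3 = (J + h) + 10/3 = 10/3 + J + h)
o(W, r) = 25/3 + W (o(W, r) = 10/3 + 5 + W = 25/3 + W)
o(15, -10) - 1*421 = (25/3 + 15) - 1*421 = 70/3 - 421 = -1193/3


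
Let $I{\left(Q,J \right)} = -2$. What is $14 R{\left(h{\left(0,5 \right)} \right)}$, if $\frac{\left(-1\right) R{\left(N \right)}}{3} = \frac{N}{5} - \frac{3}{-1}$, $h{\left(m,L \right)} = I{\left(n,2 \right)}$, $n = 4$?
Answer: $- \frac{546}{5} \approx -109.2$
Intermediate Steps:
$h{\left(m,L \right)} = -2$
$R{\left(N \right)} = -9 - \frac{3 N}{5}$ ($R{\left(N \right)} = - 3 \left(\frac{N}{5} - \frac{3}{-1}\right) = - 3 \left(N \frac{1}{5} - -3\right) = - 3 \left(\frac{N}{5} + 3\right) = - 3 \left(3 + \frac{N}{5}\right) = -9 - \frac{3 N}{5}$)
$14 R{\left(h{\left(0,5 \right)} \right)} = 14 \left(-9 - - \frac{6}{5}\right) = 14 \left(-9 + \frac{6}{5}\right) = 14 \left(- \frac{39}{5}\right) = - \frac{546}{5}$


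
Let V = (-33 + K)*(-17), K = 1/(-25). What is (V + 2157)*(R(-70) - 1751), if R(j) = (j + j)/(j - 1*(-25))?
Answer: -1069188877/225 ≈ -4.7520e+6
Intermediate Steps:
R(j) = 2*j/(25 + j) (R(j) = (2*j)/(j + 25) = (2*j)/(25 + j) = 2*j/(25 + j))
K = -1/25 ≈ -0.040000
V = 14042/25 (V = (-33 - 1/25)*(-17) = -826/25*(-17) = 14042/25 ≈ 561.68)
(V + 2157)*(R(-70) - 1751) = (14042/25 + 2157)*(2*(-70)/(25 - 70) - 1751) = 67967*(2*(-70)/(-45) - 1751)/25 = 67967*(2*(-70)*(-1/45) - 1751)/25 = 67967*(28/9 - 1751)/25 = (67967/25)*(-15731/9) = -1069188877/225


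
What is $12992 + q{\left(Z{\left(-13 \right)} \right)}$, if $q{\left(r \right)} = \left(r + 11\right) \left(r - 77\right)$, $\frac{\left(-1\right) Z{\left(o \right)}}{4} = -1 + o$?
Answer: $11585$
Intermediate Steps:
$Z{\left(o \right)} = 4 - 4 o$ ($Z{\left(o \right)} = - 4 \left(-1 + o\right) = 4 - 4 o$)
$q{\left(r \right)} = \left(-77 + r\right) \left(11 + r\right)$ ($q{\left(r \right)} = \left(11 + r\right) \left(-77 + r\right) = \left(-77 + r\right) \left(11 + r\right)$)
$12992 + q{\left(Z{\left(-13 \right)} \right)} = 12992 - \left(847 - \left(4 - -52\right)^{2} + 66 \left(4 - -52\right)\right) = 12992 - \left(847 - \left(4 + 52\right)^{2} + 66 \left(4 + 52\right)\right) = 12992 - \left(4543 - 3136\right) = 12992 - 1407 = 11585$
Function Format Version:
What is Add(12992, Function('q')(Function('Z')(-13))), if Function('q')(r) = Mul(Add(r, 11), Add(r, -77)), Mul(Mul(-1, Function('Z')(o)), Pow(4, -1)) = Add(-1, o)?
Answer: 11585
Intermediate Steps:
Function('Z')(o) = Add(4, Mul(-4, o)) (Function('Z')(o) = Mul(-4, Add(-1, o)) = Add(4, Mul(-4, o)))
Function('q')(r) = Mul(Add(-77, r), Add(11, r)) (Function('q')(r) = Mul(Add(11, r), Add(-77, r)) = Mul(Add(-77, r), Add(11, r)))
Add(12992, Function('q')(Function('Z')(-13))) = Add(12992, Add(-847, Pow(Add(4, Mul(-4, -13)), 2), Mul(-66, Add(4, Mul(-4, -13))))) = Add(12992, Add(-847, Pow(Add(4, 52), 2), Mul(-66, Add(4, 52)))) = Add(12992, Add(-847, Pow(56, 2), Mul(-66, 56))) = Add(12992, Add(-847, 3136, -3696)) = Add(12992, -1407) = 11585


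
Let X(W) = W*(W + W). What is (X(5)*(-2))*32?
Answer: -3200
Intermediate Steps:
X(W) = 2*W**2 (X(W) = W*(2*W) = 2*W**2)
(X(5)*(-2))*32 = ((2*5**2)*(-2))*32 = ((2*25)*(-2))*32 = (50*(-2))*32 = -100*32 = -3200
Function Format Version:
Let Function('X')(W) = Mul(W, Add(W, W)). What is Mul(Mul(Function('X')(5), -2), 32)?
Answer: -3200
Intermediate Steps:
Function('X')(W) = Mul(2, Pow(W, 2)) (Function('X')(W) = Mul(W, Mul(2, W)) = Mul(2, Pow(W, 2)))
Mul(Mul(Function('X')(5), -2), 32) = Mul(Mul(Mul(2, Pow(5, 2)), -2), 32) = Mul(Mul(Mul(2, 25), -2), 32) = Mul(Mul(50, -2), 32) = Mul(-100, 32) = -3200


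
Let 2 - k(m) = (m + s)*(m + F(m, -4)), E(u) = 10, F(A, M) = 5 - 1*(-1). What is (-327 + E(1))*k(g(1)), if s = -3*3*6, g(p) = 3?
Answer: -146137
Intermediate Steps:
F(A, M) = 6 (F(A, M) = 5 + 1 = 6)
s = -54 (s = -9*6 = -54)
k(m) = 2 - (-54 + m)*(6 + m) (k(m) = 2 - (m - 54)*(m + 6) = 2 - (-54 + m)*(6 + m))
(-327 + E(1))*k(g(1)) = (-327 + 10)*(326 - 1*3**2 + 48*3) = -317*(326 - 1*9 + 144) = -317*(326 - 9 + 144) = -317*461 = -146137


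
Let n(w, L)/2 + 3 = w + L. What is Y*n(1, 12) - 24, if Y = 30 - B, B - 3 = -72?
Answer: 1956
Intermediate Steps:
B = -69 (B = 3 - 72 = -69)
Y = 99 (Y = 30 - 1*(-69) = 30 + 69 = 99)
n(w, L) = -6 + 2*L + 2*w (n(w, L) = -6 + 2*(w + L) = -6 + 2*(L + w) = -6 + (2*L + 2*w) = -6 + 2*L + 2*w)
Y*n(1, 12) - 24 = 99*(-6 + 2*12 + 2*1) - 24 = 99*(-6 + 24 + 2) - 24 = 99*20 - 24 = 1980 - 24 = 1956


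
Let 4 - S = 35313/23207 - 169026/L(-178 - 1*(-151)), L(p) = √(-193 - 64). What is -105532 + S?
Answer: -2449023609/23207 - 169026*I*√257/257 ≈ -1.0553e+5 - 10544.0*I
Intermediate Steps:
L(p) = I*√257 (L(p) = √(-257) = I*√257)
S = 57515/23207 - 169026*I*√257/257 (S = 4 - (35313/23207 - 169026*(-I*√257/257)) = 4 - (35313*(1/23207) - (-169026)*I*√257/257) = 4 - (35313/23207 + 169026*I*√257/257) = 4 + (-35313/23207 - 169026*I*√257/257) = 57515/23207 - 169026*I*√257/257 ≈ 2.4783 - 10544.0*I)
-105532 + S = -105532 + (57515/23207 - 169026*I*√257/257) = -2449023609/23207 - 169026*I*√257/257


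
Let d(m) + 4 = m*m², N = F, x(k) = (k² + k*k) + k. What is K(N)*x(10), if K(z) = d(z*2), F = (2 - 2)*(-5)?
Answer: -840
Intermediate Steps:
F = 0 (F = 0*(-5) = 0)
x(k) = k + 2*k² (x(k) = (k² + k²) + k = 2*k² + k = k + 2*k²)
N = 0
d(m) = -4 + m³ (d(m) = -4 + m*m² = -4 + m³)
K(z) = -4 + 8*z³ (K(z) = -4 + (z*2)³ = -4 + (2*z)³ = -4 + 8*z³)
K(N)*x(10) = (-4 + 8*0³)*(10*(1 + 2*10)) = (-4 + 8*0)*(10*(1 + 20)) = (-4 + 0)*(10*21) = -4*210 = -840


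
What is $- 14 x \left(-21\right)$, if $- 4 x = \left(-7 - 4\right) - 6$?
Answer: $\frac{2499}{2} \approx 1249.5$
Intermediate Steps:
$x = \frac{17}{4}$ ($x = - \frac{\left(-7 - 4\right) - 6}{4} = - \frac{-11 - 6}{4} = \left(- \frac{1}{4}\right) \left(-17\right) = \frac{17}{4} \approx 4.25$)
$- 14 x \left(-21\right) = \left(-14\right) \frac{17}{4} \left(-21\right) = \left(- \frac{119}{2}\right) \left(-21\right) = \frac{2499}{2}$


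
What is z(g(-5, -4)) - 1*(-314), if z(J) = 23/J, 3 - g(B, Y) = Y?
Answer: 2221/7 ≈ 317.29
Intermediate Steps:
g(B, Y) = 3 - Y
z(g(-5, -4)) - 1*(-314) = 23/(3 - 1*(-4)) - 1*(-314) = 23/(3 + 4) + 314 = 23/7 + 314 = 2221/7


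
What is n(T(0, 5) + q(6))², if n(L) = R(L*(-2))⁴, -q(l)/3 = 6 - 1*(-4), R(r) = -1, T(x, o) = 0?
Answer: 1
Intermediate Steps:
q(l) = -30 (q(l) = -3*(6 - 1*(-4)) = -3*(6 + 4) = -3*10 = -30)
n(L) = 1 (n(L) = (-1)⁴ = 1)
n(T(0, 5) + q(6))² = 1² = 1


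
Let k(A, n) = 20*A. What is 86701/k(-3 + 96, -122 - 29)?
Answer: 86701/1860 ≈ 46.613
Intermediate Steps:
86701/k(-3 + 96, -122 - 29) = 86701/((20*(-3 + 96))) = 86701/((20*93)) = 86701/1860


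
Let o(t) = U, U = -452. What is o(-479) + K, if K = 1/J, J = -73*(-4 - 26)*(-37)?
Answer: -36625561/81030 ≈ -452.00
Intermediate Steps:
J = -81030 (J = -73*(-30)*(-37) = 2190*(-37) = -81030)
o(t) = -452
K = -1/81030 (K = 1/(-81030) = -1/81030 ≈ -1.2341e-5)
o(-479) + K = -452 - 1/81030 = -36625561/81030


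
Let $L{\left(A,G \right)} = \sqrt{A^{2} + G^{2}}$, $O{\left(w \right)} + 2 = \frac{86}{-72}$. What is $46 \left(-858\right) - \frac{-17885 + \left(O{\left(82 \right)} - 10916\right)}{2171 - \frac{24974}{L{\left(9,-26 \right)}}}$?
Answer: $- \frac{4181588847511231}{105992019396} + \frac{12948407137 \sqrt{757}}{52996009698} \approx -39445.0$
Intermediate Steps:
$O{\left(w \right)} = - \frac{115}{36}$ ($O{\left(w \right)} = -2 + \frac{86}{-72} = -2 + 86 \left(- \frac{1}{72}\right) = -2 - \frac{43}{36} = - \frac{115}{36}$)
$46 \left(-858\right) - \frac{-17885 + \left(O{\left(82 \right)} - 10916\right)}{2171 - \frac{24974}{L{\left(9,-26 \right)}}} = 46 \left(-858\right) - \frac{-17885 - \frac{393091}{36}}{2171 - \frac{24974}{\sqrt{9^{2} + \left(-26\right)^{2}}}} = -39468 - \frac{-17885 - \frac{393091}{36}}{2171 - \frac{24974}{\sqrt{81 + 676}}} = -39468 - - \frac{1036951}{36 \left(2171 - \frac{24974}{\sqrt{757}}\right)} = -39468 - - \frac{1036951}{36 \left(2171 - 24974 \frac{\sqrt{757}}{757}\right)} = -39468 - - \frac{1036951}{36 \left(2171 - \frac{24974 \sqrt{757}}{757}\right)} = -39468 + \frac{1036951}{36 \left(2171 - \frac{24974 \sqrt{757}}{757}\right)}$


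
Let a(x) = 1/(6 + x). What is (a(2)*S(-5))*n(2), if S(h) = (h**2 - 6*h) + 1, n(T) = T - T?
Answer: 0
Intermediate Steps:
n(T) = 0
S(h) = 1 + h**2 - 6*h
(a(2)*S(-5))*n(2) = ((1 + (-5)**2 - 6*(-5))/(6 + 2))*0 = ((1 + 25 + 30)/8)*0 = ((1/8)*56)*0 = 7*0 = 0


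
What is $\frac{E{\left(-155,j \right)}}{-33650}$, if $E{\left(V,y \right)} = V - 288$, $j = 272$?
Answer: $\frac{443}{33650} \approx 0.013165$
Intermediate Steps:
$E{\left(V,y \right)} = -288 + V$
$\frac{E{\left(-155,j \right)}}{-33650} = \frac{-288 - 155}{-33650} = \left(-443\right) \left(- \frac{1}{33650}\right) = \frac{443}{33650}$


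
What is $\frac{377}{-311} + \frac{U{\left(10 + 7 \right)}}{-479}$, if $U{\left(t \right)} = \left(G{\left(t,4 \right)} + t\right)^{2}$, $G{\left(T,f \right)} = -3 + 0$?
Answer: $- \frac{241539}{148969} \approx -1.6214$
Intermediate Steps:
$G{\left(T,f \right)} = -3$
$U{\left(t \right)} = \left(-3 + t\right)^{2}$
$\frac{377}{-311} + \frac{U{\left(10 + 7 \right)}}{-479} = \frac{377}{-311} + \frac{\left(-3 + \left(10 + 7\right)\right)^{2}}{-479} = 377 \left(- \frac{1}{311}\right) + \left(-3 + 17\right)^{2} \left(- \frac{1}{479}\right) = - \frac{377}{311} + 14^{2} \left(- \frac{1}{479}\right) = - \frac{377}{311} + 196 \left(- \frac{1}{479}\right) = - \frac{377}{311} - \frac{196}{479} = - \frac{241539}{148969}$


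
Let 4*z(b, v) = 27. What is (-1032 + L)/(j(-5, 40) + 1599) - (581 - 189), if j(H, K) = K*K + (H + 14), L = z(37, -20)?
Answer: -5034245/12832 ≈ -392.32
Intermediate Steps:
z(b, v) = 27/4 (z(b, v) = (1/4)*27 = 27/4)
L = 27/4 ≈ 6.7500
j(H, K) = 14 + H + K**2 (j(H, K) = K**2 + (14 + H) = 14 + H + K**2)
(-1032 + L)/(j(-5, 40) + 1599) - (581 - 189) = (-1032 + 27/4)/((14 - 5 + 40**2) + 1599) - (581 - 189) = -4101/(4*((14 - 5 + 1600) + 1599)) - 1*392 = -4101/(4*(1609 + 1599)) - 392 = -4101/4/3208 - 392 = -4101/4*1/3208 - 392 = -4101/12832 - 392 = -5034245/12832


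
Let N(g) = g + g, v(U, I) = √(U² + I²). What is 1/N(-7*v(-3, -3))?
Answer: -√2/84 ≈ -0.016836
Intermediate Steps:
v(U, I) = √(I² + U²)
N(g) = 2*g
1/N(-7*v(-3, -3)) = 1/(2*(-7*√((-3)² + (-3)²))) = 1/(2*(-7*√(9 + 9))) = 1/(2*(-21*√2)) = 1/(-42*√2) = -√2/84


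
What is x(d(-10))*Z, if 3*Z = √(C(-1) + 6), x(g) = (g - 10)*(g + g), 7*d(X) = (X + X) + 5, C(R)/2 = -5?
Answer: 1700*I/49 ≈ 34.694*I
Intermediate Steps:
C(R) = -10 (C(R) = 2*(-5) = -10)
d(X) = 5/7 + 2*X/7 (d(X) = ((X + X) + 5)/7 = (2*X + 5)/7 = (5 + 2*X)/7 = 5/7 + 2*X/7)
x(g) = 2*g*(-10 + g) (x(g) = (-10 + g)*(2*g) = 2*g*(-10 + g))
Z = 2*I/3 (Z = √(-10 + 6)/3 = √(-4)/3 = (2*I)/3 = 2*I/3 ≈ 0.66667*I)
x(d(-10))*Z = (2*(5/7 + (2/7)*(-10))*(-10 + (5/7 + (2/7)*(-10))))*(2*I/3) = (2*(5/7 - 20/7)*(-10 + (5/7 - 20/7)))*(2*I/3) = (2*(-15/7)*(-10 - 15/7))*(2*I/3) = (2*(-15/7)*(-85/7))*(2*I/3) = 2550*(2*I/3)/49 = 1700*I/49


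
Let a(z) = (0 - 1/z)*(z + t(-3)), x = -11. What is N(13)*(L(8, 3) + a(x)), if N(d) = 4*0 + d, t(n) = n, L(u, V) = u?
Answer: 962/11 ≈ 87.455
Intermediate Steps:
N(d) = d (N(d) = 0 + d = d)
a(z) = -(-3 + z)/z (a(z) = (0 - 1/z)*(z - 3) = (-1/z)*(-3 + z) = -(-3 + z)/z)
N(13)*(L(8, 3) + a(x)) = 13*(8 + (3 - 1*(-11))/(-11)) = 13*(8 - (3 + 11)/11) = 13*(8 - 1/11*14) = 13*(8 - 14/11) = 13*(74/11) = 962/11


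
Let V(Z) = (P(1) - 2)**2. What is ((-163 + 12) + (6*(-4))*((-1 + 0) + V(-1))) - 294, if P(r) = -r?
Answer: -637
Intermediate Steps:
V(Z) = 9 (V(Z) = (-1*1 - 2)**2 = (-1 - 2)**2 = (-3)**2 = 9)
((-163 + 12) + (6*(-4))*((-1 + 0) + V(-1))) - 294 = ((-163 + 12) + (6*(-4))*((-1 + 0) + 9)) - 294 = (-151 - 24*(-1 + 9)) - 294 = (-151 - 24*8) - 294 = (-151 - 192) - 294 = -343 - 294 = -637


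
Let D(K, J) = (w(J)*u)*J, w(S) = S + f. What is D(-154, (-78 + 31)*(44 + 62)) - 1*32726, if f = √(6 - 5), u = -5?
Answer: -124109436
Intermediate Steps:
f = 1 (f = √1 = 1)
w(S) = 1 + S (w(S) = S + 1 = 1 + S)
D(K, J) = J*(-5 - 5*J) (D(K, J) = ((1 + J)*(-5))*J = (-5 - 5*J)*J = J*(-5 - 5*J))
D(-154, (-78 + 31)*(44 + 62)) - 1*32726 = -5*(-78 + 31)*(44 + 62)*(1 + (-78 + 31)*(44 + 62)) - 1*32726 = -5*(-47*106)*(1 - 47*106) - 32726 = -5*(-4982)*(1 - 4982) - 32726 = -5*(-4982)*(-4981) - 32726 = -124076710 - 32726 = -124109436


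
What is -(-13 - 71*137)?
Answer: 9740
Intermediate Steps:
-(-13 - 71*137) = -(-13 - 9727) = -1*(-9740) = 9740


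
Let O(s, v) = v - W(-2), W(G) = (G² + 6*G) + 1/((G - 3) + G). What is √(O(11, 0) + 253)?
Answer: 2*√3199/7 ≈ 16.160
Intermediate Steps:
W(G) = G² + 1/(-3 + 2*G) + 6*G (W(G) = (G² + 6*G) + 1/((-3 + G) + G) = (G² + 6*G) + 1/(-3 + 2*G) = G² + 1/(-3 + 2*G) + 6*G)
O(s, v) = 57/7 + v (O(s, v) = v - (1 - 18*(-2) + 2*(-2)³ + 9*(-2)²)/(-3 + 2*(-2)) = v - (1 + 36 + 2*(-8) + 9*4)/(-3 - 4) = v - (1 + 36 - 16 + 36)/(-7) = v - (-1)*57/7 = v - 1*(-57/7) = v + 57/7 = 57/7 + v)
√(O(11, 0) + 253) = √((57/7 + 0) + 253) = √(57/7 + 253) = √(1828/7) = 2*√3199/7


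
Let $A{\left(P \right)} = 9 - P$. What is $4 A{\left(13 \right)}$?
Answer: $-16$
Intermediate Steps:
$4 A{\left(13 \right)} = 4 \left(9 - 13\right) = 4 \left(-4\right) = -16$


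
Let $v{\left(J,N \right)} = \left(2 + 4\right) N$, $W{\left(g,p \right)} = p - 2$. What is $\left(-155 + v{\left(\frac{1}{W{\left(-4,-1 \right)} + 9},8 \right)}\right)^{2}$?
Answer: $11449$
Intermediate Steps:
$W{\left(g,p \right)} = -2 + p$
$v{\left(J,N \right)} = 6 N$
$\left(-155 + v{\left(\frac{1}{W{\left(-4,-1 \right)} + 9},8 \right)}\right)^{2} = \left(-155 + 6 \cdot 8\right)^{2} = \left(-155 + 48\right)^{2} = \left(-107\right)^{2} = 11449$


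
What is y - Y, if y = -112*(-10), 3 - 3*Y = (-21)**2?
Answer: 1266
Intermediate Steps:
Y = -146 (Y = 1 - 1/3*(-21)**2 = 1 - 1/3*441 = 1 - 147 = -146)
y = 1120
y - Y = 1120 - 1*(-146) = 1120 + 146 = 1266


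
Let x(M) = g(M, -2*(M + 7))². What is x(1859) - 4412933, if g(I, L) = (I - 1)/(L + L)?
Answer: -61462553284751/13927824 ≈ -4.4129e+6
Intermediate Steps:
g(I, L) = (-1 + I)/(2*L) (g(I, L) = (-1 + I)/((2*L)) = (-1 + I)*(1/(2*L)) = (-1 + I)/(2*L))
x(M) = (-1 + M)²/(4*(-14 - 2*M)²) (x(M) = ((-1 + M)/(2*((-2*(M + 7)))))² = ((-1 + M)/(2*((-2*(7 + M)))))² = ((-1 + M)/(2*(-14 - 2*M)))² = (-1 + M)²/(4*(-14 - 2*M)²))
x(1859) - 4412933 = (-1 + 1859)²/(16*(7 + 1859)²) - 4412933 = (1/16)*1858²/1866² - 4412933 = (1/16)*3452164*(1/3481956) - 4412933 = 863041/13927824 - 4412933 = -61462553284751/13927824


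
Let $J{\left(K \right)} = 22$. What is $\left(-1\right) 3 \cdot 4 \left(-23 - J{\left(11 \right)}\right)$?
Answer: $540$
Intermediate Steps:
$\left(-1\right) 3 \cdot 4 \left(-23 - J{\left(11 \right)}\right) = \left(-1\right) 3 \cdot 4 \left(-23 - 22\right) = \left(-3\right) 4 \left(-23 - 22\right) = \left(-12\right) \left(-45\right) = 540$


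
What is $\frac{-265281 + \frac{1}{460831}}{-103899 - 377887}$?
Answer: $\frac{61124854255}{111010962083} \approx 0.55062$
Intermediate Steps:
$\frac{-265281 + \frac{1}{460831}}{-103899 - 377887} = \frac{-265281 + \frac{1}{460831}}{-481786} = \left(- \frac{122249708510}{460831}\right) \left(- \frac{1}{481786}\right) = \frac{61124854255}{111010962083}$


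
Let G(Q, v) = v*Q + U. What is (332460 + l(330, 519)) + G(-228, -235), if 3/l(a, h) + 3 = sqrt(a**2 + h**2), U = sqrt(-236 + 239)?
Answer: 16224489121/42028 + sqrt(3) + sqrt(42029)/42028 ≈ 3.8604e+5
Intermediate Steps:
U = sqrt(3) ≈ 1.7320
G(Q, v) = sqrt(3) + Q*v (G(Q, v) = v*Q + sqrt(3) = Q*v + sqrt(3) = sqrt(3) + Q*v)
l(a, h) = 3/(-3 + sqrt(a**2 + h**2))
(332460 + l(330, 519)) + G(-228, -235) = (332460 + 3/(-3 + sqrt(330**2 + 519**2))) + (sqrt(3) - 228*(-235)) = (332460 + 3/(-3 + sqrt(108900 + 269361))) + (sqrt(3) + 53580) = (332460 + 3/(-3 + sqrt(378261))) + (53580 + sqrt(3)) = (332460 + 3/(-3 + 3*sqrt(42029))) + (53580 + sqrt(3)) = 386040 + sqrt(3) + 3/(-3 + 3*sqrt(42029))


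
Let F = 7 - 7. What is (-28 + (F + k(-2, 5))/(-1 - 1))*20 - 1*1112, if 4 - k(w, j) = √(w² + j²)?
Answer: -1712 + 10*√29 ≈ -1658.1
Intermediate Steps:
F = 0
k(w, j) = 4 - √(j² + w²) (k(w, j) = 4 - √(w² + j²) = 4 - √(j² + w²))
(-28 + (F + k(-2, 5))/(-1 - 1))*20 - 1*1112 = (-28 + (0 + (4 - √(5² + (-2)²)))/(-1 - 1))*20 - 1*1112 = (-28 + (0 + (4 - √(25 + 4)))/(-2))*20 - 1112 = (-28 + (0 + (4 - √29))*(-½))*20 - 1112 = (-28 + (4 - √29)*(-½))*20 - 1112 = (-28 + (-2 + √29/2))*20 - 1112 = (-30 + √29/2)*20 - 1112 = (-600 + 10*√29) - 1112 = -1712 + 10*√29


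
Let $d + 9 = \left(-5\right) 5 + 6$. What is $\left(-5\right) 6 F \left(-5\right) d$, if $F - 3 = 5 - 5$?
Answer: $-12600$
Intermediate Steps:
$F = 3$ ($F = 3 + \left(5 - 5\right) = 3 + 0 = 3$)
$d = -28$ ($d = -9 + \left(\left(-5\right) 5 + 6\right) = -9 + \left(-25 + 6\right) = -9 - 19 = -28$)
$\left(-5\right) 6 F \left(-5\right) d = \left(-5\right) 6 \cdot 3 \left(-5\right) \left(-28\right) = \left(-30\right) 3 \left(-5\right) \left(-28\right) = \left(-90\right) \left(-5\right) \left(-28\right) = 450 \left(-28\right) = -12600$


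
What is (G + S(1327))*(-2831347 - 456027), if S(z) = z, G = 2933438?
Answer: -9647670157110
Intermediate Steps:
(G + S(1327))*(-2831347 - 456027) = (2933438 + 1327)*(-2831347 - 456027) = 2934765*(-3287374) = -9647670157110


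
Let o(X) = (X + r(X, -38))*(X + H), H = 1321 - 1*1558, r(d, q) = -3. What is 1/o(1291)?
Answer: 1/1357552 ≈ 7.3662e-7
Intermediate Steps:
H = -237 (H = 1321 - 1558 = -237)
o(X) = (-237 + X)*(-3 + X) (o(X) = (X - 3)*(X - 237) = (-3 + X)*(-237 + X) = (-237 + X)*(-3 + X))
1/o(1291) = 1/(711 + 1291² - 240*1291) = 1/(711 + 1666681 - 309840) = 1/1357552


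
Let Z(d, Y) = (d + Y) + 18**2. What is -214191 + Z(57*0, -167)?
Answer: -214034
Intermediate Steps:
Z(d, Y) = 324 + Y + d (Z(d, Y) = (Y + d) + 324 = 324 + Y + d)
-214191 + Z(57*0, -167) = -214191 + (324 - 167 + 57*0) = -214191 + (324 - 167 + 0) = -214191 + 157 = -214034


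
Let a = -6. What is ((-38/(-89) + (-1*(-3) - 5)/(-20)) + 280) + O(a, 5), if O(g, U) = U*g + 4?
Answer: 226529/890 ≈ 254.53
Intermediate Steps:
O(g, U) = 4 + U*g
((-38/(-89) + (-1*(-3) - 5)/(-20)) + 280) + O(a, 5) = ((-38/(-89) + (-1*(-3) - 5)/(-20)) + 280) + (4 + 5*(-6)) = ((-38*(-1/89) + (3 - 5)*(-1/20)) + 280) + (4 - 30) = ((38/89 - 2*(-1/20)) + 280) - 26 = ((38/89 + ⅒) + 280) - 26 = (469/890 + 280) - 26 = 249669/890 - 26 = 226529/890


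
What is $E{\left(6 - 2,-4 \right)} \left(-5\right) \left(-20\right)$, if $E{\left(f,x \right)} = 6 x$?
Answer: $-2400$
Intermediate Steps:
$E{\left(6 - 2,-4 \right)} \left(-5\right) \left(-20\right) = 6 \left(-4\right) \left(-5\right) \left(-20\right) = \left(-24\right) \left(-5\right) \left(-20\right) = 120 \left(-20\right) = -2400$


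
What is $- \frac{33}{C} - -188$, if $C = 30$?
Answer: $\frac{1869}{10} \approx 186.9$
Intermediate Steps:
$- \frac{33}{C} - -188 = - \frac{33}{30} - -188 = \left(-33\right) \frac{1}{30} + 188 = - \frac{11}{10} + 188 = \frac{1869}{10}$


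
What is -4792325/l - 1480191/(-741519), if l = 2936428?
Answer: 264291418691/725805718044 ≈ 0.36414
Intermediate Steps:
-4792325/l - 1480191/(-741519) = -4792325/2936428 - 1480191/(-741519) = -4792325*1/2936428 - 1480191*(-1/741519) = -4792325/2936428 + 493397/247173 = 264291418691/725805718044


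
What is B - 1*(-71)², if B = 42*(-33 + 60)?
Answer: -3907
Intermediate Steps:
B = 1134 (B = 42*27 = 1134)
B - 1*(-71)² = 1134 - 1*(-71)² = 1134 - 1*5041 = 1134 - 5041 = -3907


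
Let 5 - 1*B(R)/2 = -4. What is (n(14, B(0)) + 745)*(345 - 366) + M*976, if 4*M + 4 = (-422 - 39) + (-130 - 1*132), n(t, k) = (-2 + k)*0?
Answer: -193033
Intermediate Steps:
B(R) = 18 (B(R) = 10 - 2*(-4) = 10 + 8 = 18)
n(t, k) = 0
M = -727/4 (M = -1 + ((-422 - 39) + (-130 - 1*132))/4 = -1 + (-461 + (-130 - 132))/4 = -1 + (-461 - 262)/4 = -1 + (¼)*(-723) = -1 - 723/4 = -727/4 ≈ -181.75)
(n(14, B(0)) + 745)*(345 - 366) + M*976 = (0 + 745)*(345 - 366) - 727/4*976 = 745*(-21) - 177388 = -15645 - 177388 = -193033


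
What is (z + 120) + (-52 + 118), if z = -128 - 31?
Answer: 27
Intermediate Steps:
z = -159
(z + 120) + (-52 + 118) = (-159 + 120) + (-52 + 118) = -39 + 66 = 27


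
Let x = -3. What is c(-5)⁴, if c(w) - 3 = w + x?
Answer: 625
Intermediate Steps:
c(w) = w (c(w) = 3 + (w - 3) = 3 + (-3 + w) = w)
c(-5)⁴ = (-5)⁴ = 625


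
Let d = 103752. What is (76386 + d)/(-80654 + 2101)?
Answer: -180138/78553 ≈ -2.2932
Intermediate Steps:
(76386 + d)/(-80654 + 2101) = (76386 + 103752)/(-80654 + 2101) = 180138/(-78553) = 180138*(-1/78553) = -180138/78553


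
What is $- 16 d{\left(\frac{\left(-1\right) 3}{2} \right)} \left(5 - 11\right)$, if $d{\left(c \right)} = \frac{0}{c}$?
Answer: $0$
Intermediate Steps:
$d{\left(c \right)} = 0$
$- 16 d{\left(\frac{\left(-1\right) 3}{2} \right)} \left(5 - 11\right) = \left(-16\right) 0 \left(5 - 11\right) = 0 \left(-6\right) = 0$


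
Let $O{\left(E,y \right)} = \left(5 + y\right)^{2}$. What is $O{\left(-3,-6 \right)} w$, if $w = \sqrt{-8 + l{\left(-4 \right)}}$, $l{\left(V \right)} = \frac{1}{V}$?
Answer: $\frac{i \sqrt{33}}{2} \approx 2.8723 i$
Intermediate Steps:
$w = \frac{i \sqrt{33}}{2}$ ($w = \sqrt{-8 + \frac{1}{-4}} = \sqrt{-8 - \frac{1}{4}} = \sqrt{- \frac{33}{4}} = \frac{i \sqrt{33}}{2} \approx 2.8723 i$)
$O{\left(-3,-6 \right)} w = \left(5 - 6\right)^{2} \frac{i \sqrt{33}}{2} = \left(-1\right)^{2} \frac{i \sqrt{33}}{2} = 1 \frac{i \sqrt{33}}{2} = \frac{i \sqrt{33}}{2}$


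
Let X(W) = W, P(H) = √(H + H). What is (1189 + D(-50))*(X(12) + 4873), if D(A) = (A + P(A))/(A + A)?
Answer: 11621415/2 - 977*I/2 ≈ 5.8107e+6 - 488.5*I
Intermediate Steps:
P(H) = √2*√H (P(H) = √(2*H) = √2*√H)
D(A) = (A + √2*√A)/(2*A) (D(A) = (A + √2*√A)/(A + A) = (A + √2*√A)/((2*A)) = (A + √2*√A)*(1/(2*A)) = (A + √2*√A)/(2*A))
(1189 + D(-50))*(X(12) + 4873) = (1189 + (½)*(-50 + √2*√(-50))/(-50))*(12 + 4873) = (1189 + (½)*(-1/50)*(-50 + √2*(5*I*√2)))*4885 = (1189 + (½)*(-1/50)*(-50 + 10*I))*4885 = (1189 + (½ - I/10))*4885 = (2379/2 - I/10)*4885 = 11621415/2 - 977*I/2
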